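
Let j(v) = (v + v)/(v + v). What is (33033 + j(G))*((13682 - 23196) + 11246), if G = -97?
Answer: 57214888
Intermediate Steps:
j(v) = 1 (j(v) = (2*v)/((2*v)) = (2*v)*(1/(2*v)) = 1)
(33033 + j(G))*((13682 - 23196) + 11246) = (33033 + 1)*((13682 - 23196) + 11246) = 33034*(-9514 + 11246) = 33034*1732 = 57214888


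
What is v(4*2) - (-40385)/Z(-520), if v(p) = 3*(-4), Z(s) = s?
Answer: -9325/104 ≈ -89.663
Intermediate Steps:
v(p) = -12
v(4*2) - (-40385)/Z(-520) = -12 - (-40385)/(-520) = -12 - (-40385)*(-1)/520 = -12 - 1*8077/104 = -12 - 8077/104 = -9325/104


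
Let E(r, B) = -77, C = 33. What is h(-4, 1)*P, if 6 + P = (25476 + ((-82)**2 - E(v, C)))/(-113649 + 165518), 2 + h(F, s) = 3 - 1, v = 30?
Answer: 0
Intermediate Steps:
h(F, s) = 0 (h(F, s) = -2 + (3 - 1) = -2 + 2 = 0)
P = -278937/51869 (P = -6 + (25476 + ((-82)**2 - 1*(-77)))/(-113649 + 165518) = -6 + (25476 + (6724 + 77))/51869 = -6 + (25476 + 6801)*(1/51869) = -6 + 32277*(1/51869) = -6 + 32277/51869 = -278937/51869 ≈ -5.3777)
h(-4, 1)*P = 0*(-278937/51869) = 0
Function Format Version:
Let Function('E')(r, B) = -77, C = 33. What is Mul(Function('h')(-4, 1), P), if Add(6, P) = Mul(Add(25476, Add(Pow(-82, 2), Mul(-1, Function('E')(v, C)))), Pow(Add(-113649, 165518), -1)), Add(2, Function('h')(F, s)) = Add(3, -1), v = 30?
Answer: 0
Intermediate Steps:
Function('h')(F, s) = 0 (Function('h')(F, s) = Add(-2, Add(3, -1)) = Add(-2, 2) = 0)
P = Rational(-278937, 51869) (P = Add(-6, Mul(Add(25476, Add(Pow(-82, 2), Mul(-1, -77))), Pow(Add(-113649, 165518), -1))) = Add(-6, Mul(Add(25476, Add(6724, 77)), Pow(51869, -1))) = Add(-6, Mul(Add(25476, 6801), Rational(1, 51869))) = Add(-6, Mul(32277, Rational(1, 51869))) = Add(-6, Rational(32277, 51869)) = Rational(-278937, 51869) ≈ -5.3777)
Mul(Function('h')(-4, 1), P) = Mul(0, Rational(-278937, 51869)) = 0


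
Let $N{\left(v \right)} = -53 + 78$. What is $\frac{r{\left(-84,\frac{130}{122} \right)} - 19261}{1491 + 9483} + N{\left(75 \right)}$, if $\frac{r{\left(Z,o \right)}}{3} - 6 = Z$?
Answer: $\frac{254855}{10974} \approx 23.224$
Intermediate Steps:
$r{\left(Z,o \right)} = 18 + 3 Z$
$N{\left(v \right)} = 25$
$\frac{r{\left(-84,\frac{130}{122} \right)} - 19261}{1491 + 9483} + N{\left(75 \right)} = \frac{\left(18 + 3 \left(-84\right)\right) - 19261}{1491 + 9483} + 25 = \frac{\left(18 - 252\right) - 19261}{10974} + 25 = \left(-234 - 19261\right) \frac{1}{10974} + 25 = \left(-19495\right) \frac{1}{10974} + 25 = - \frac{19495}{10974} + 25 = \frac{254855}{10974}$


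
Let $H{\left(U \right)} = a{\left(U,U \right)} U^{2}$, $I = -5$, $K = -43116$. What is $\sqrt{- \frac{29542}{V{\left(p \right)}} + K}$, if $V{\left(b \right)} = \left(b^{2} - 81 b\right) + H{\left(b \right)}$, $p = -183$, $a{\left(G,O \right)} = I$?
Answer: $\frac{i \sqrt{67991968123982}}{39711} \approx 207.64 i$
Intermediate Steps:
$a{\left(G,O \right)} = -5$
$H{\left(U \right)} = - 5 U^{2}$
$V{\left(b \right)} = - 81 b - 4 b^{2}$ ($V{\left(b \right)} = \left(b^{2} - 81 b\right) - 5 b^{2} = - 81 b - 4 b^{2}$)
$\sqrt{- \frac{29542}{V{\left(p \right)}} + K} = \sqrt{- \frac{29542}{\left(-183\right) \left(-81 - -732\right)} - 43116} = \sqrt{- \frac{29542}{\left(-183\right) \left(-81 + 732\right)} - 43116} = \sqrt{- \frac{29542}{\left(-183\right) 651} - 43116} = \sqrt{- \frac{29542}{-119133} - 43116} = \sqrt{\left(-29542\right) \left(- \frac{1}{119133}\right) - 43116} = \sqrt{\frac{29542}{119133} - 43116} = \sqrt{- \frac{5136508886}{119133}} = \frac{i \sqrt{67991968123982}}{39711}$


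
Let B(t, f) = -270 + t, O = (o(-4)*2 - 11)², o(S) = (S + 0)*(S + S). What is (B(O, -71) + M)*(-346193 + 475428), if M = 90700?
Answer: 12049742165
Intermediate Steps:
o(S) = 2*S² (o(S) = S*(2*S) = 2*S²)
O = 2809 (O = ((2*(-4)²)*2 - 11)² = ((2*16)*2 - 11)² = (32*2 - 11)² = (64 - 11)² = 53² = 2809)
(B(O, -71) + M)*(-346193 + 475428) = ((-270 + 2809) + 90700)*(-346193 + 475428) = (2539 + 90700)*129235 = 93239*129235 = 12049742165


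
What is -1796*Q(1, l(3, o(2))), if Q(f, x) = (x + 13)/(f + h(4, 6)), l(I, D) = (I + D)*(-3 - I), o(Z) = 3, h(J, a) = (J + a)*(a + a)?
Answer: 41308/121 ≈ 341.39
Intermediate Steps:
h(J, a) = 2*a*(J + a) (h(J, a) = (J + a)*(2*a) = 2*a*(J + a))
l(I, D) = (-3 - I)*(D + I) (l(I, D) = (D + I)*(-3 - I) = (-3 - I)*(D + I))
Q(f, x) = (13 + x)/(120 + f) (Q(f, x) = (x + 13)/(f + 2*6*(4 + 6)) = (13 + x)/(f + 2*6*10) = (13 + x)/(f + 120) = (13 + x)/(120 + f))
-1796*Q(1, l(3, o(2))) = -1796*(13 + (-1*3² - 3*3 - 3*3 - 1*3*3))/(120 + 1) = -1796*(13 + (-1*9 - 9 - 9 - 9))/121 = -1796*(13 + (-9 - 9 - 9 - 9))/121 = -1796*(13 - 36)/121 = -1796*(-23)/121 = -1796*(-23/121) = 41308/121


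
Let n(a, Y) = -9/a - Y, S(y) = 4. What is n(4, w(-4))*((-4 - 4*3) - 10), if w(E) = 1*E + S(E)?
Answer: 117/2 ≈ 58.500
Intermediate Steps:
w(E) = 4 + E (w(E) = 1*E + 4 = E + 4 = 4 + E)
n(a, Y) = -Y - 9/a
n(4, w(-4))*((-4 - 4*3) - 10) = (-(4 - 4) - 9/4)*((-4 - 4*3) - 10) = (-1*0 - 9*¼)*((-4 - 12) - 10) = (0 - 9/4)*(-16 - 10) = -9/4*(-26) = 117/2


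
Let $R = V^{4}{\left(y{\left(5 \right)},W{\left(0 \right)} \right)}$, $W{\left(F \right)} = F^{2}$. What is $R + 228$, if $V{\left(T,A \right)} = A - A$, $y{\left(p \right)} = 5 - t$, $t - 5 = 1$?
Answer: $228$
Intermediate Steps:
$t = 6$ ($t = 5 + 1 = 6$)
$y{\left(p \right)} = -1$ ($y{\left(p \right)} = 5 - 6 = -1$)
$V{\left(T,A \right)} = 0$
$R = 0$ ($R = 0^{4} = 0$)
$R + 228 = 0 + 228 = 228$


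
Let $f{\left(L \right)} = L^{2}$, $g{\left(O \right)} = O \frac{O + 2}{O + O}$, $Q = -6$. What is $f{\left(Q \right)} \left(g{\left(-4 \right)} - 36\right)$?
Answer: $-1332$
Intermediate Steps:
$g{\left(O \right)} = 1 + \frac{O}{2}$ ($g{\left(O \right)} = O \frac{2 + O}{2 O} = 1 + \frac{O}{2}$)
$f{\left(Q \right)} \left(g{\left(-4 \right)} - 36\right) = \left(-6\right)^{2} \left(\left(1 + \frac{1}{2} \left(-4\right)\right) - 36\right) = 36 \left(\left(1 - 2\right) - 36\right) = 36 \left(-1 - 36\right) = 36 \left(-37\right) = -1332$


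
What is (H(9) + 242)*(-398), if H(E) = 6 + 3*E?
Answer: -109450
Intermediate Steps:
(H(9) + 242)*(-398) = ((6 + 3*9) + 242)*(-398) = ((6 + 27) + 242)*(-398) = (33 + 242)*(-398) = 275*(-398) = -109450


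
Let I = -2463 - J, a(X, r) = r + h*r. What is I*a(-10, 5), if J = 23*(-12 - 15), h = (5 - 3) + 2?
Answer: -46050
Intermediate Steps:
h = 4 (h = 2 + 2 = 4)
J = -621 (J = 23*(-27) = -621)
a(X, r) = 5*r (a(X, r) = r + 4*r = 5*r)
I = -1842 (I = -2463 - 1*(-621) = -2463 + 621 = -1842)
I*a(-10, 5) = -9210*5 = -1842*25 = -46050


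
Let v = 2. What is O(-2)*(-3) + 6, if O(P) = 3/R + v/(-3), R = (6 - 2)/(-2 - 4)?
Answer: 43/2 ≈ 21.500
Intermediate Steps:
R = -⅔ (R = 4/(-6) = 4*(-⅙) = -⅔ ≈ -0.66667)
O(P) = -31/6 (O(P) = 3/(-⅔) + 2/(-3) = 3*(-3/2) + 2*(-⅓) = -9/2 - ⅔ = -31/6)
O(-2)*(-3) + 6 = -31/6*(-3) + 6 = 31/2 + 6 = 43/2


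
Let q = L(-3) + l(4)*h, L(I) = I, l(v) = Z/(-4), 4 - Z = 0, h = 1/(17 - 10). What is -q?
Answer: 22/7 ≈ 3.1429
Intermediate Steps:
h = 1/7 ≈ 0.14286
Z = 4 (Z = 4 - 1*0 = 4 + 0 = 4)
l(v) = -1 (l(v) = 4/(-4) = 4*(-1/4) = -1)
q = -22/7 (q = -3 - 1*1/7 = -3 - 1/7 = -22/7 ≈ -3.1429)
-q = -1*(-22/7) = 22/7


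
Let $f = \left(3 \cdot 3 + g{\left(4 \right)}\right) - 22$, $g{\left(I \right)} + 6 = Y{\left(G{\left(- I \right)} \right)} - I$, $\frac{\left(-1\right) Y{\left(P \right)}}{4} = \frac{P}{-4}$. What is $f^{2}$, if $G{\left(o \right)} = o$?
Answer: $729$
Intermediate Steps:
$Y{\left(P \right)} = P$ ($Y{\left(P \right)} = - 4 \frac{P}{-4} = - 4 P \left(- \frac{1}{4}\right) = - 4 \left(- \frac{P}{4}\right) = P$)
$g{\left(I \right)} = -6 - 2 I$
$f = -27$ ($f = \left(3 \cdot 3 - 14\right) - 22 = \left(9 - 14\right) - 22 = -5 - 22 = -27$)
$f^{2} = \left(-27\right)^{2} = 729$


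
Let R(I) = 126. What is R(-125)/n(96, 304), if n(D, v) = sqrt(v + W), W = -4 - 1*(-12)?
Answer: 21*sqrt(78)/26 ≈ 7.1333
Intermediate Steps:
W = 8 (W = -4 + 12 = 8)
n(D, v) = sqrt(8 + v) (n(D, v) = sqrt(v + 8) = sqrt(8 + v))
R(-125)/n(96, 304) = 126/(sqrt(8 + 304)) = 126/(sqrt(312)) = 126/((2*sqrt(78))) = 126*(sqrt(78)/156) = 21*sqrt(78)/26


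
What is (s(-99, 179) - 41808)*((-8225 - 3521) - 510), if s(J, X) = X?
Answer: 510205024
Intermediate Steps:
(s(-99, 179) - 41808)*((-8225 - 3521) - 510) = (179 - 41808)*((-8225 - 3521) - 510) = -41629*(-11746 - 510) = -41629*(-12256) = 510205024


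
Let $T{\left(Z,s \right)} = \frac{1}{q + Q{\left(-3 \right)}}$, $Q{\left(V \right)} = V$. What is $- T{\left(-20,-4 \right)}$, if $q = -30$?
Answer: $\frac{1}{33} \approx 0.030303$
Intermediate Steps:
$T{\left(Z,s \right)} = - \frac{1}{33}$ ($T{\left(Z,s \right)} = \frac{1}{-30 - 3} = \frac{1}{-33} = - \frac{1}{33}$)
$- T{\left(-20,-4 \right)} = \left(-1\right) \left(- \frac{1}{33}\right) = \frac{1}{33}$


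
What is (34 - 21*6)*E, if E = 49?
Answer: -4508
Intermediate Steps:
(34 - 21*6)*E = (34 - 21*6)*49 = (34 - 126)*49 = -92*49 = -4508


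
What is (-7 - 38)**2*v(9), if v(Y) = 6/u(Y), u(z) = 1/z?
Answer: 109350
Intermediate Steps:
v(Y) = 6*Y (v(Y) = 6/(1/Y) = 6*Y)
(-7 - 38)**2*v(9) = (-7 - 38)**2*(6*9) = (-45)**2*54 = 2025*54 = 109350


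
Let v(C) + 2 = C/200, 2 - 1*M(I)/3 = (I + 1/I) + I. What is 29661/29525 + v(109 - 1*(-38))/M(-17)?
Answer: 431293151/434371800 ≈ 0.99291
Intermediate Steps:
M(I) = 6 - 6*I - 3/I (M(I) = 6 - 3*((I + 1/I) + I) = 6 - 3*(1/I + 2*I) = 6 + (-6*I - 3/I) = 6 - 6*I - 3/I)
v(C) = -2 + C/200
29661/29525 + v(109 - 1*(-38))/M(-17) = 29661/29525 + (-2 + (109 - 1*(-38))/200)/(6 - 6*(-17) - 3/(-17)) = 29661*(1/29525) + (-2 + (109 + 38)/200)/(6 + 102 - 3*(-1/17)) = 29661/29525 + (-2 + (1/200)*147)/(6 + 102 + 3/17) = 29661/29525 + (-2 + 147/200)/(1839/17) = 29661/29525 - 253/200*17/1839 = 29661/29525 - 4301/367800 = 431293151/434371800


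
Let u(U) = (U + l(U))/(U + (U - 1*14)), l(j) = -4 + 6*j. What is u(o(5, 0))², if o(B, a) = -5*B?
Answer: 32041/4096 ≈ 7.8225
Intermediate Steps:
u(U) = (-4 + 7*U)/(-14 + 2*U) (u(U) = (U + (-4 + 6*U))/(U + (U - 1*14)) = (-4 + 7*U)/(U + (U - 14)) = (-4 + 7*U)/(U + (-14 + U)) = (-4 + 7*U)/(-14 + 2*U))
u(o(5, 0))² = ((-4 + 7*(-5*5))/(2*(-7 - 5*5)))² = ((-4 + 7*(-25))/(2*(-7 - 25)))² = ((½)*(-4 - 175)/(-32))² = ((½)*(-1/32)*(-179))² = (179/64)² = 32041/4096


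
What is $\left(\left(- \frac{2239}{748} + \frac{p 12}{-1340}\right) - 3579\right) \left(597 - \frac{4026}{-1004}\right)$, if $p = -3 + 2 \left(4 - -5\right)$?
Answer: $- \frac{54163016598663}{25158232} \approx -2.1529 \cdot 10^{6}$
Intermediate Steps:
$p = 15$ ($p = -3 + 2 \left(4 + 5\right) = -3 + 2 \cdot 9 = -3 + 18 = 15$)
$\left(\left(- \frac{2239}{748} + \frac{p 12}{-1340}\right) - 3579\right) \left(597 - \frac{4026}{-1004}\right) = \left(\left(- \frac{2239}{748} + \frac{15 \cdot 12}{-1340}\right) - 3579\right) \left(597 - \frac{4026}{-1004}\right) = \left(\left(\left(-2239\right) \frac{1}{748} + 180 \left(- \frac{1}{1340}\right)\right) - 3579\right) \left(597 - - \frac{2013}{502}\right) = \left(\left(- \frac{2239}{748} - \frac{9}{67}\right) - 3579\right) \left(597 + \frac{2013}{502}\right) = \left(- \frac{156745}{50116} - 3579\right) \frac{301707}{502} = \left(- \frac{179521909}{50116}\right) \frac{301707}{502} = - \frac{54163016598663}{25158232}$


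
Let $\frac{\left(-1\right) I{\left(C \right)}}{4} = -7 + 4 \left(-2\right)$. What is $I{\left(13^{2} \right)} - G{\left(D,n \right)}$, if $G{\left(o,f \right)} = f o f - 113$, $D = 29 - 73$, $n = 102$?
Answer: $457949$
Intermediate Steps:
$I{\left(C \right)} = 60$ ($I{\left(C \right)} = - 4 \left(-7 + 4 \left(-2\right)\right) = - 4 \left(-7 - 8\right) = \left(-4\right) \left(-15\right) = 60$)
$D = -44$ ($D = 29 - 73 = -44$)
$G{\left(o,f \right)} = -113 + o f^{2}$ ($G{\left(o,f \right)} = o f^{2} - 113 = -113 + o f^{2}$)
$I{\left(13^{2} \right)} - G{\left(D,n \right)} = 60 - \left(-113 - 44 \cdot 102^{2}\right) = 60 - \left(-113 - 457776\right) = 60 - -457889 = 60 + 457889 = 457949$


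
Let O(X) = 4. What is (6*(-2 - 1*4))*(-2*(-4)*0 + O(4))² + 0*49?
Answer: -576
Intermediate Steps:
(6*(-2 - 1*4))*(-2*(-4)*0 + O(4))² + 0*49 = (6*(-2 - 1*4))*(-2*(-4)*0 + 4)² + 0*49 = (6*(-2 - 4))*(8*0 + 4)² + 0 = (6*(-6))*(0 + 4)² + 0 = -36*4² + 0 = -36*16 + 0 = -576 + 0 = -576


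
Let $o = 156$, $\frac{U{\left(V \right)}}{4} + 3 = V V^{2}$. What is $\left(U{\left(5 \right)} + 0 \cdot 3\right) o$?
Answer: $76128$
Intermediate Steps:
$U{\left(V \right)} = -12 + 4 V^{3}$ ($U{\left(V \right)} = -12 + 4 V V^{2} = -12 + 4 V^{3}$)
$\left(U{\left(5 \right)} + 0 \cdot 3\right) o = \left(\left(-12 + 4 \cdot 5^{3}\right) + 0 \cdot 3\right) 156 = \left(\left(-12 + 4 \cdot 125\right) + 0\right) 156 = \left(\left(-12 + 500\right) + 0\right) 156 = \left(488 + 0\right) 156 = 488 \cdot 156 = 76128$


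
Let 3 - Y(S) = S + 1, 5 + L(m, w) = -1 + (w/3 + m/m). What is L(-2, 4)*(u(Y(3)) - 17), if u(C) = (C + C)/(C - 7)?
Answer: 737/12 ≈ 61.417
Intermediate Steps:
L(m, w) = -5 + w/3 (L(m, w) = -5 + (-1 + (w/3 + m/m)) = -5 + (-1 + (w*(⅓) + 1)) = -5 + (-1 + (w/3 + 1)) = -5 + (-1 + (1 + w/3)) = -5 + w/3)
Y(S) = 2 - S (Y(S) = 3 - (S + 1) = 3 - (1 + S) = 3 + (-1 - S) = 2 - S)
u(C) = 2*C/(-7 + C) (u(C) = (2*C)/(-7 + C) = 2*C/(-7 + C))
L(-2, 4)*(u(Y(3)) - 17) = (-5 + (⅓)*4)*(2*(2 - 1*3)/(-7 + (2 - 1*3)) - 17) = (-5 + 4/3)*(2*(2 - 3)/(-7 + (2 - 3)) - 17) = -11*(2*(-1)/(-7 - 1) - 17)/3 = -11*(2*(-1)/(-8) - 17)/3 = -11*(2*(-1)*(-⅛) - 17)/3 = -11*(¼ - 17)/3 = -11/3*(-67/4) = 737/12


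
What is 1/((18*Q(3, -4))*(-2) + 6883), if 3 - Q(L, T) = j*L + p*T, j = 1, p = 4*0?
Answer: 1/6883 ≈ 0.00014529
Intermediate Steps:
p = 0
Q(L, T) = 3 - L (Q(L, T) = 3 - (1*L + 0*T) = 3 - (L + 0) = 3 - L)
1/((18*Q(3, -4))*(-2) + 6883) = 1/((18*(3 - 1*3))*(-2) + 6883) = 1/((18*(3 - 3))*(-2) + 6883) = 1/((18*0)*(-2) + 6883) = 1/(0*(-2) + 6883) = 1/(0 + 6883) = 1/6883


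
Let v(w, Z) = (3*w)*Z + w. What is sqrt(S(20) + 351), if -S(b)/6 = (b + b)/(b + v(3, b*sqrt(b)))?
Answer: sqrt(7833 + 126360*sqrt(5))/sqrt(23 + 360*sqrt(5)) ≈ 18.727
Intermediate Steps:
v(w, Z) = w + 3*Z*w (v(w, Z) = 3*Z*w + w = w + 3*Z*w)
S(b) = -12*b/(3 + b + 9*b**(3/2)) (S(b) = -6*(b + b)/(b + 3*(1 + 3*(b*sqrt(b)))) = -6*2*b/(b + 3*(1 + 3*b**(3/2))) = -6*2*b/(b + (3 + 9*b**(3/2))) = -6*2*b/(3 + b + 9*b**(3/2)) = -12*b/(3 + b + 9*b**(3/2)))
sqrt(S(20) + 351) = sqrt(-12*20/(3 + 20 + 9*20**(3/2)) + 351) = sqrt(-12*20/(3 + 20 + 9*(40*sqrt(5))) + 351) = sqrt(-12*20/(3 + 20 + 360*sqrt(5)) + 351) = sqrt(-12*20/(23 + 360*sqrt(5)) + 351) = sqrt(-240/(23 + 360*sqrt(5)) + 351) = sqrt(351 - 240/(23 + 360*sqrt(5)))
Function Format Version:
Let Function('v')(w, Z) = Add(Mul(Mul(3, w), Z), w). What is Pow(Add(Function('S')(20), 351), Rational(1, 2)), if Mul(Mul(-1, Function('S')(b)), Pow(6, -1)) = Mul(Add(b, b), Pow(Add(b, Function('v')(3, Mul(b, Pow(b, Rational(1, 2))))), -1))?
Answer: Mul(Pow(Add(23, Mul(360, Pow(5, Rational(1, 2)))), Rational(-1, 2)), Pow(Add(7833, Mul(126360, Pow(5, Rational(1, 2)))), Rational(1, 2))) ≈ 18.727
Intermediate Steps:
Function('v')(w, Z) = Add(w, Mul(3, Z, w)) (Function('v')(w, Z) = Add(Mul(3, Z, w), w) = Add(w, Mul(3, Z, w)))
Function('S')(b) = Mul(-12, b, Pow(Add(3, b, Mul(9, Pow(b, Rational(3, 2)))), -1)) (Function('S')(b) = Mul(-6, Mul(Add(b, b), Pow(Add(b, Mul(3, Add(1, Mul(3, Mul(b, Pow(b, Rational(1, 2))))))), -1))) = Mul(-6, Mul(Mul(2, b), Pow(Add(b, Mul(3, Add(1, Mul(3, Pow(b, Rational(3, 2)))))), -1))) = Mul(-6, Mul(Mul(2, b), Pow(Add(b, Add(3, Mul(9, Pow(b, Rational(3, 2))))), -1))) = Mul(-6, Mul(Mul(2, b), Pow(Add(3, b, Mul(9, Pow(b, Rational(3, 2)))), -1))) = Mul(-6, Mul(2, b, Pow(Add(3, b, Mul(9, Pow(b, Rational(3, 2)))), -1))) = Mul(-12, b, Pow(Add(3, b, Mul(9, Pow(b, Rational(3, 2)))), -1)))
Pow(Add(Function('S')(20), 351), Rational(1, 2)) = Pow(Add(Mul(-12, 20, Pow(Add(3, 20, Mul(9, Pow(20, Rational(3, 2)))), -1)), 351), Rational(1, 2)) = Pow(Add(Mul(-12, 20, Pow(Add(3, 20, Mul(9, Mul(40, Pow(5, Rational(1, 2))))), -1)), 351), Rational(1, 2)) = Pow(Add(Mul(-12, 20, Pow(Add(3, 20, Mul(360, Pow(5, Rational(1, 2)))), -1)), 351), Rational(1, 2)) = Pow(Add(Mul(-12, 20, Pow(Add(23, Mul(360, Pow(5, Rational(1, 2)))), -1)), 351), Rational(1, 2)) = Pow(Add(Mul(-240, Pow(Add(23, Mul(360, Pow(5, Rational(1, 2)))), -1)), 351), Rational(1, 2)) = Pow(Add(351, Mul(-240, Pow(Add(23, Mul(360, Pow(5, Rational(1, 2)))), -1))), Rational(1, 2))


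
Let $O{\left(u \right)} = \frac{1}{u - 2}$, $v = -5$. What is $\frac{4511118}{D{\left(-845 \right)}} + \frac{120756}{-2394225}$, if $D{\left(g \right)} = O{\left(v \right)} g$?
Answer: $\frac{5040287894402}{134874675} \approx 37370.0$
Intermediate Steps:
$O{\left(u \right)} = \frac{1}{-2 + u}$
$D{\left(g \right)} = - \frac{g}{7}$ ($D{\left(g \right)} = \frac{g}{-2 - 5} = \frac{g}{-7} = - \frac{g}{7}$)
$\frac{4511118}{D{\left(-845 \right)}} + \frac{120756}{-2394225} = \frac{4511118}{\left(- \frac{1}{7}\right) \left(-845\right)} + \frac{120756}{-2394225} = \frac{4511118}{\frac{845}{7}} + 120756 \left(- \frac{1}{2394225}\right) = 4511118 \cdot \frac{7}{845} - \frac{40252}{798075} = \frac{31577826}{845} - \frac{40252}{798075} = \frac{5040287894402}{134874675}$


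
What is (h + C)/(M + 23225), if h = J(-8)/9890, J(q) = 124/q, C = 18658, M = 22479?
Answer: 369055209/904025120 ≈ 0.40824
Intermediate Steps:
h = -31/19780 (h = (124/(-8))/9890 = (124*(-1/8))*(1/9890) = -31/2*1/9890 = -31/19780 ≈ -0.0015672)
(h + C)/(M + 23225) = (-31/19780 + 18658)/(22479 + 23225) = (369055209/19780)/45704 = (369055209/19780)*(1/45704) = 369055209/904025120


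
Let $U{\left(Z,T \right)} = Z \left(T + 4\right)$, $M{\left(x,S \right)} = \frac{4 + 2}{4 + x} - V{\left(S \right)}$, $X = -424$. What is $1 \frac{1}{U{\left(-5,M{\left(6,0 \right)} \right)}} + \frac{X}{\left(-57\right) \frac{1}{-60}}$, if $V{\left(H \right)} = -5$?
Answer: $- \frac{407059}{912} \approx -446.34$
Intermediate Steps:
$M{\left(x,S \right)} = 5 + \frac{6}{4 + x}$ ($M{\left(x,S \right)} = \frac{4 + 2}{4 + x} - -5 = \frac{6}{4 + x} + 5 = 5 + \frac{6}{4 + x}$)
$U{\left(Z,T \right)} = Z \left(4 + T\right)$
$1 \frac{1}{U{\left(-5,M{\left(6,0 \right)} \right)}} + \frac{X}{\left(-57\right) \frac{1}{-60}} = 1 \frac{1}{\left(-5\right) \left(4 + \frac{26 + 5 \cdot 6}{4 + 6}\right)} - \frac{424}{\left(-57\right) \frac{1}{-60}} = 1 \frac{1}{\left(-5\right) \left(4 + \frac{26 + 30}{10}\right)} - \frac{424}{\left(-57\right) \left(- \frac{1}{60}\right)} = 1 \frac{1}{\left(-5\right) \left(4 + \frac{1}{10} \cdot 56\right)} - \frac{424}{\frac{19}{20}} = 1 \frac{1}{\left(-5\right) \left(4 + \frac{28}{5}\right)} - \frac{8480}{19} = 1 \frac{1}{\left(-5\right) \frac{48}{5}} - \frac{8480}{19} = 1 \frac{1}{-48} - \frac{8480}{19} = 1 \left(- \frac{1}{48}\right) - \frac{8480}{19} = - \frac{1}{48} - \frac{8480}{19} = - \frac{407059}{912}$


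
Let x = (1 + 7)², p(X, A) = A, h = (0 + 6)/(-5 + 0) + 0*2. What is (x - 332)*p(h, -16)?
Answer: 4288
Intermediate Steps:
h = -6/5 (h = 6/(-5) + 0 = 6*(-⅕) + 0 = -6/5 + 0 = -6/5 ≈ -1.2000)
x = 64 (x = 8² = 64)
(x - 332)*p(h, -16) = (64 - 332)*(-16) = -268*(-16) = 4288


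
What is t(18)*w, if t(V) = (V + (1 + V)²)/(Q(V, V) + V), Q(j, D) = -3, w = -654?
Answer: -82622/5 ≈ -16524.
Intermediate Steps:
t(V) = (V + (1 + V)²)/(-3 + V)
t(18)*w = ((18 + (1 + 18)²)/(-3 + 18))*(-654) = ((18 + 19²)/15)*(-654) = ((18 + 361)/15)*(-654) = ((1/15)*379)*(-654) = (379/15)*(-654) = -82622/5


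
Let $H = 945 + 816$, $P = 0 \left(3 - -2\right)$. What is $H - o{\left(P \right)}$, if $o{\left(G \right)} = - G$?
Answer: $1761$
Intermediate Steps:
$P = 0$ ($P = 0 \left(3 + 2\right) = 0 \cdot 5 = 0$)
$H = 1761$
$H - o{\left(P \right)} = 1761 - \left(-1\right) 0 = 1761 - 0 = 1761 + 0 = 1761$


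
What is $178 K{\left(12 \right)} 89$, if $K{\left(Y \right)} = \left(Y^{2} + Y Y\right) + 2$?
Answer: $4594180$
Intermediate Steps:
$K{\left(Y \right)} = 2 + 2 Y^{2}$ ($K{\left(Y \right)} = \left(Y^{2} + Y^{2}\right) + 2 = 2 Y^{2} + 2 = 2 + 2 Y^{2}$)
$178 K{\left(12 \right)} 89 = 178 \left(2 + 2 \cdot 12^{2}\right) 89 = 178 \left(2 + 2 \cdot 144\right) 89 = 178 \left(2 + 288\right) 89 = 178 \cdot 290 \cdot 89 = 51620 \cdot 89 = 4594180$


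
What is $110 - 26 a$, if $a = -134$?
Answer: $3594$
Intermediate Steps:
$110 - 26 a = 110 - -3484 = 110 + 3484 = 3594$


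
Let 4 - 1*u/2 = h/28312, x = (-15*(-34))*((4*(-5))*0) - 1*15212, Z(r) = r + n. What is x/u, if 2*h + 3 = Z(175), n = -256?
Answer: -107670536/56645 ≈ -1900.8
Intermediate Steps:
Z(r) = -256 + r (Z(r) = r - 256 = -256 + r)
h = -42 (h = -3/2 + (-256 + 175)/2 = -3/2 + (½)*(-81) = -3/2 - 81/2 = -42)
x = -15212 (x = 510*(-20*0) - 15212 = 510*0 - 15212 = 0 - 15212 = -15212)
u = 56645/7078 (u = 8 - (-84)/28312 = 8 - 2*(-21/14156) = 8 + 21/7078 = 56645/7078 ≈ 8.0030)
x/u = -15212/56645/7078 = -15212*7078/56645 = -107670536/56645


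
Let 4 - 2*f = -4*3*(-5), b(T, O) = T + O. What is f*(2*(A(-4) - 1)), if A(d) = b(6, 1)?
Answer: -336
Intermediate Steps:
b(T, O) = O + T
A(d) = 7 (A(d) = 1 + 6 = 7)
f = -28 (f = 2 - (-4*3)*(-5)/2 = 2 - (-6)*(-5) = 2 - 1/2*60 = 2 - 30 = -28)
f*(2*(A(-4) - 1)) = -56*(7 - 1) = -56*6 = -28*12 = -336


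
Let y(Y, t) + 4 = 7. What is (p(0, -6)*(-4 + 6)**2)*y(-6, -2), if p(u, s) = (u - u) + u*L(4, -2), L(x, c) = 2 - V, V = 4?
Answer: 0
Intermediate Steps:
L(x, c) = -2 (L(x, c) = 2 - 1*4 = 2 - 4 = -2)
p(u, s) = -2*u (p(u, s) = (u - u) + u*(-2) = 0 - 2*u = -2*u)
y(Y, t) = 3 (y(Y, t) = -4 + 7 = 3)
(p(0, -6)*(-4 + 6)**2)*y(-6, -2) = ((-2*0)*(-4 + 6)**2)*3 = (0*2**2)*3 = (0*4)*3 = 0*3 = 0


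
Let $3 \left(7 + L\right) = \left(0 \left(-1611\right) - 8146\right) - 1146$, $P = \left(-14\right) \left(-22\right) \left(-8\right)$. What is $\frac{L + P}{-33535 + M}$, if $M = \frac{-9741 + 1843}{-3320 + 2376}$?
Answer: $\frac{7884760}{47473713} \approx 0.16609$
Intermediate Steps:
$P = -2464$ ($P = 308 \left(-8\right) = -2464$)
$L = - \frac{9313}{3}$ ($L = -7 + \frac{\left(0 \left(-1611\right) - 8146\right) - 1146}{3} = -7 + \frac{\left(0 - 8146\right) - 1146}{3} = -7 + \frac{-8146 - 1146}{3} = -7 + \frac{1}{3} \left(-9292\right) = -7 - \frac{9292}{3} = - \frac{9313}{3} \approx -3104.3$)
$M = \frac{3949}{472}$ ($M = - \frac{7898}{-944} = \left(-7898\right) \left(- \frac{1}{944}\right) = \frac{3949}{472} \approx 8.3665$)
$\frac{L + P}{-33535 + M} = \frac{- \frac{9313}{3} - 2464}{-33535 + \frac{3949}{472}} = - \frac{16705}{3 \left(- \frac{15824571}{472}\right)} = \left(- \frac{16705}{3}\right) \left(- \frac{472}{15824571}\right) = \frac{7884760}{47473713}$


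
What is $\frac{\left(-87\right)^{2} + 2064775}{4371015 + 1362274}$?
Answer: $\frac{2072344}{5733289} \approx 0.36146$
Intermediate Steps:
$\frac{\left(-87\right)^{2} + 2064775}{4371015 + 1362274} = \frac{7569 + 2064775}{5733289} = 2072344 \cdot \frac{1}{5733289} = \frac{2072344}{5733289}$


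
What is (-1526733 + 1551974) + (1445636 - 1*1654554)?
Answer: -183677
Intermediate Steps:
(-1526733 + 1551974) + (1445636 - 1*1654554) = 25241 + (1445636 - 1654554) = 25241 - 208918 = -183677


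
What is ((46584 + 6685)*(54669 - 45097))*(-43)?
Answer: -21925307324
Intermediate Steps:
((46584 + 6685)*(54669 - 45097))*(-43) = (53269*9572)*(-43) = 509890868*(-43) = -21925307324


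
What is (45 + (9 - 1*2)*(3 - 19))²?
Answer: 4489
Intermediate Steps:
(45 + (9 - 1*2)*(3 - 19))² = (45 + (9 - 2)*(-16))² = (45 + 7*(-16))² = (45 - 112)² = (-67)² = 4489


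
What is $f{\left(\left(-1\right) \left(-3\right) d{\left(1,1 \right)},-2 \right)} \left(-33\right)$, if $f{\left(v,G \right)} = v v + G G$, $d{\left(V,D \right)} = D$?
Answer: $-429$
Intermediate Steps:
$f{\left(v,G \right)} = G^{2} + v^{2}$ ($f{\left(v,G \right)} = v^{2} + G^{2} = G^{2} + v^{2}$)
$f{\left(\left(-1\right) \left(-3\right) d{\left(1,1 \right)},-2 \right)} \left(-33\right) = \left(\left(-2\right)^{2} + \left(\left(-1\right) \left(-3\right) 1\right)^{2}\right) \left(-33\right) = \left(4 + \left(3 \cdot 1\right)^{2}\right) \left(-33\right) = \left(4 + 3^{2}\right) \left(-33\right) = \left(4 + 9\right) \left(-33\right) = 13 \left(-33\right) = -429$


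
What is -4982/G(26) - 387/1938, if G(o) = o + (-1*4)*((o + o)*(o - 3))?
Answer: 1302295/1536834 ≈ 0.84739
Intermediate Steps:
G(o) = o - 8*o*(-3 + o) (G(o) = o - 4*2*o*(-3 + o) = o - 8*o*(-3 + o))
-4982/G(26) - 387/1938 = -4982*1/(26*(25 - 8*26)) - 387/1938 = -4982*1/(26*(25 - 208)) - 387*1/1938 = -4982/(26*(-183)) - 129/646 = -4982/(-4758) - 129/646 = -4982*(-1/4758) - 129/646 = 2491/2379 - 129/646 = 1302295/1536834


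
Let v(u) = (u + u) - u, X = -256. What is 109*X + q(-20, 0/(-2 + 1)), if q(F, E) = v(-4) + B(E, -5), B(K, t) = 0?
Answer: -27908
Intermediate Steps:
v(u) = u (v(u) = 2*u - u = u)
q(F, E) = -4 (q(F, E) = -4 + 0 = -4)
109*X + q(-20, 0/(-2 + 1)) = 109*(-256) - 4 = -27904 - 4 = -27908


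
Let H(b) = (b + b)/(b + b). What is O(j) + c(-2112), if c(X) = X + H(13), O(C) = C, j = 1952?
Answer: -159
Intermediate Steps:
H(b) = 1 (H(b) = (2*b)/((2*b)) = (2*b)*(1/(2*b)) = 1)
c(X) = 1 + X (c(X) = X + 1 = 1 + X)
O(j) + c(-2112) = 1952 + (1 - 2112) = 1952 - 2111 = -159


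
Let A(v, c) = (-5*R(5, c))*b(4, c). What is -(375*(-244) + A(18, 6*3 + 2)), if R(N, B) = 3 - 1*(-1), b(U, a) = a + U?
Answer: 91980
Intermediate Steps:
b(U, a) = U + a
R(N, B) = 4 (R(N, B) = 3 + 1 = 4)
A(v, c) = -80 - 20*c (A(v, c) = (-5*4)*(4 + c) = -20*(4 + c) = -80 - 20*c)
-(375*(-244) + A(18, 6*3 + 2)) = -(375*(-244) + (-80 - 20*(6*3 + 2))) = -(-91500 + (-80 - 20*(18 + 2))) = -(-91500 + (-80 - 20*20)) = -(-91500 + (-80 - 400)) = -(-91500 - 480) = -1*(-91980) = 91980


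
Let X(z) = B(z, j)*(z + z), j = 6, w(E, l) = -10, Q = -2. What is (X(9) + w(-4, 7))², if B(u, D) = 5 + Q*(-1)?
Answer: 13456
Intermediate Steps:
B(u, D) = 7 (B(u, D) = 5 - 2*(-1) = 5 + 2 = 7)
X(z) = 14*z (X(z) = 7*(z + z) = 7*(2*z) = 14*z)
(X(9) + w(-4, 7))² = (14*9 - 10)² = (126 - 10)² = 116² = 13456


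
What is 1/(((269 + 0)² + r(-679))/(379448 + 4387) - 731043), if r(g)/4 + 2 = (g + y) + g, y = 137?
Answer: -383835/280599822436 ≈ -1.3679e-6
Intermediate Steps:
r(g) = 540 + 8*g (r(g) = -8 + 4*((g + 137) + g) = -8 + 4*((137 + g) + g) = -8 + 4*(137 + 2*g) = -8 + (548 + 8*g) = 540 + 8*g)
1/(((269 + 0)² + r(-679))/(379448 + 4387) - 731043) = 1/(((269 + 0)² + (540 + 8*(-679)))/(379448 + 4387) - 731043) = 1/((269² + (540 - 5432))/383835 - 731043) = 1/((72361 - 4892)*(1/383835) - 731043) = 1/(67469*(1/383835) - 731043) = 1/(67469/383835 - 731043) = 1/(-280599822436/383835) = -383835/280599822436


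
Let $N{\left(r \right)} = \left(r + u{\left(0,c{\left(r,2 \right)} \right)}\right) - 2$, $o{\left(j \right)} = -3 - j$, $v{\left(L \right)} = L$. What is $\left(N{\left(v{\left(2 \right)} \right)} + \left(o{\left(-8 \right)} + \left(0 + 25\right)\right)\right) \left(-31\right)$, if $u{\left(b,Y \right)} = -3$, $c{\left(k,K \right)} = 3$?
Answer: $-837$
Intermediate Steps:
$N{\left(r \right)} = -5 + r$ ($N{\left(r \right)} = \left(r - 3\right) - 2 = \left(-3 + r\right) - 2 = -5 + r$)
$\left(N{\left(v{\left(2 \right)} \right)} + \left(o{\left(-8 \right)} + \left(0 + 25\right)\right)\right) \left(-31\right) = \left(\left(-5 + 2\right) + \left(\left(-3 - -8\right) + \left(0 + 25\right)\right)\right) \left(-31\right) = \left(-3 + \left(\left(-3 + 8\right) + 25\right)\right) \left(-31\right) = \left(-3 + \left(5 + 25\right)\right) \left(-31\right) = \left(-3 + 30\right) \left(-31\right) = 27 \left(-31\right) = -837$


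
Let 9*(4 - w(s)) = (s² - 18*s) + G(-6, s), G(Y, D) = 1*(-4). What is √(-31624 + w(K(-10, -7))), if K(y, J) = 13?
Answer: I*√284511/3 ≈ 177.8*I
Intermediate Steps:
G(Y, D) = -4
w(s) = 40/9 + 2*s - s²/9 (w(s) = 4 - ((s² - 18*s) - 4)/9 = 4 - (-4 + s² - 18*s)/9 = 4 + (4/9 + 2*s - s²/9) = 40/9 + 2*s - s²/9)
√(-31624 + w(K(-10, -7))) = √(-31624 + (40/9 + 2*13 - ⅑*13²)) = √(-31624 + (40/9 + 26 - ⅑*169)) = √(-31624 + (40/9 + 26 - 169/9)) = √(-31624 + 35/3) = √(-94837/3) = I*√284511/3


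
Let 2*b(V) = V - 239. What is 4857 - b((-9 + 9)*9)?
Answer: 9953/2 ≈ 4976.5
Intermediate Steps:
b(V) = -239/2 + V/2 (b(V) = (V - 239)/2 = (-239 + V)/2 = -239/2 + V/2)
4857 - b((-9 + 9)*9) = 4857 - (-239/2 + ((-9 + 9)*9)/2) = 4857 - (-239/2 + (0*9)/2) = 4857 - (-239/2 + (½)*0) = 4857 - (-239/2 + 0) = 4857 - 1*(-239/2) = 4857 + 239/2 = 9953/2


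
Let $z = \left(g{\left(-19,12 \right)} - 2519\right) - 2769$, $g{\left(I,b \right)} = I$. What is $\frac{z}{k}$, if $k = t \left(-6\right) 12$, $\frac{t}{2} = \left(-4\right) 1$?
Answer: $- \frac{1769}{192} \approx -9.2135$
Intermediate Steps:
$t = -8$ ($t = 2 \left(\left(-4\right) 1\right) = 2 \left(-4\right) = -8$)
$z = -5307$ ($z = \left(-19 - 2519\right) - 2769 = -2538 - 2769 = -5307$)
$k = 576$ ($k = \left(-8\right) \left(-6\right) 12 = 48 \cdot 12 = 576$)
$\frac{z}{k} = - \frac{5307}{576} = \left(-5307\right) \frac{1}{576} = - \frac{1769}{192}$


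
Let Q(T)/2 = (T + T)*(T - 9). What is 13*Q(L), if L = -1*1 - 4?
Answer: 3640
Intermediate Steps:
L = -5 (L = -1 - 4 = -5)
Q(T) = 4*T*(-9 + T) (Q(T) = 2*((T + T)*(T - 9)) = 2*((2*T)*(-9 + T)) = 2*(2*T*(-9 + T)) = 4*T*(-9 + T))
13*Q(L) = 13*(4*(-5)*(-9 - 5)) = 13*(4*(-5)*(-14)) = 13*280 = 3640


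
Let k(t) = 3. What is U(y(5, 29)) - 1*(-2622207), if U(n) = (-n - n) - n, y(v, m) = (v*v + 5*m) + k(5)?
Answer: 2621688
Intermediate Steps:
y(v, m) = 3 + v**2 + 5*m (y(v, m) = (v*v + 5*m) + 3 = (v**2 + 5*m) + 3 = 3 + v**2 + 5*m)
U(n) = -3*n (U(n) = -2*n - n = -3*n)
U(y(5, 29)) - 1*(-2622207) = -3*(3 + 5**2 + 5*29) - 1*(-2622207) = -3*(3 + 25 + 145) + 2622207 = -3*173 + 2622207 = -519 + 2622207 = 2621688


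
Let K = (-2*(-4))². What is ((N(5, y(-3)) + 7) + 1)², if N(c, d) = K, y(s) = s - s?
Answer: 5184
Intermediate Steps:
K = 64 (K = 8² = 64)
y(s) = 0
N(c, d) = 64
((N(5, y(-3)) + 7) + 1)² = ((64 + 7) + 1)² = (71 + 1)² = 72² = 5184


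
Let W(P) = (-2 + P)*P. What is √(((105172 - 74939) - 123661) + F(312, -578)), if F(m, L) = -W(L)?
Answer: 2*I*√107167 ≈ 654.73*I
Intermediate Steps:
W(P) = P*(-2 + P)
F(m, L) = -L*(-2 + L)
√(((105172 - 74939) - 123661) + F(312, -578)) = √(((105172 - 74939) - 123661) - 578*(2 - 1*(-578))) = √((30233 - 123661) - 578*(2 + 578)) = √(-93428 - 578*580) = √(-93428 - 335240) = √(-428668) = 2*I*√107167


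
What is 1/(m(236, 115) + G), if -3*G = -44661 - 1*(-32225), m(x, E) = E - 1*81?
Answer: 3/12538 ≈ 0.00023927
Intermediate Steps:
m(x, E) = -81 + E (m(x, E) = E - 81 = -81 + E)
G = 12436/3 (G = -(-44661 - 1*(-32225))/3 = -(-44661 + 32225)/3 = -⅓*(-12436) = 12436/3 ≈ 4145.3)
1/(m(236, 115) + G) = 1/((-81 + 115) + 12436/3) = 1/(34 + 12436/3) = 1/(12538/3) = 3/12538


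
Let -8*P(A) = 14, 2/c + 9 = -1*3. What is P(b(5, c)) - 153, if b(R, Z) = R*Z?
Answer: -619/4 ≈ -154.75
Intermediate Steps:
c = -⅙ (c = 2/(-9 - 1*3) = 2/(-9 - 3) = 2/(-12) = 2*(-1/12) = -⅙ ≈ -0.16667)
P(A) = -7/4 (P(A) = -⅛*14 = -7/4)
P(b(5, c)) - 153 = -7/4 - 153 = -619/4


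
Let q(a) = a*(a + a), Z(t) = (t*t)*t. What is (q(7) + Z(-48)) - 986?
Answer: -111480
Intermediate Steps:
Z(t) = t³ (Z(t) = t²*t = t³)
q(a) = 2*a² (q(a) = a*(2*a) = 2*a²)
(q(7) + Z(-48)) - 986 = (2*7² + (-48)³) - 986 = (2*49 - 110592) - 986 = (98 - 110592) - 986 = -110494 - 986 = -111480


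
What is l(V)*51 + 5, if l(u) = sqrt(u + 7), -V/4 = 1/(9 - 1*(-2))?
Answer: 5 + 51*sqrt(803)/11 ≈ 136.38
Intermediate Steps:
V = -4/11 (V = -4/(9 - 1*(-2)) = -4/(9 + 2) = -4/11 ≈ -0.36364)
l(u) = sqrt(7 + u)
l(V)*51 + 5 = sqrt(7 - 4/11)*51 + 5 = sqrt(73/11)*51 + 5 = (sqrt(803)/11)*51 + 5 = 51*sqrt(803)/11 + 5 = 5 + 51*sqrt(803)/11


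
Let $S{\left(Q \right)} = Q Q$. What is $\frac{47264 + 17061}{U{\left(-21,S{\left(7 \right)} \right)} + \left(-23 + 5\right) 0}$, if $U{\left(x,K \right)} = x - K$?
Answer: $- \frac{12865}{14} \approx -918.93$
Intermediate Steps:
$S{\left(Q \right)} = Q^{2}$
$\frac{47264 + 17061}{U{\left(-21,S{\left(7 \right)} \right)} + \left(-23 + 5\right) 0} = \frac{47264 + 17061}{\left(-21 - 7^{2}\right) + \left(-23 + 5\right) 0} = \frac{64325}{\left(-21 - 49\right) - 0} = \frac{64325}{\left(-21 - 49\right) + 0} = \frac{64325}{-70 + 0} = \frac{64325}{-70} = 64325 \left(- \frac{1}{70}\right) = - \frac{12865}{14}$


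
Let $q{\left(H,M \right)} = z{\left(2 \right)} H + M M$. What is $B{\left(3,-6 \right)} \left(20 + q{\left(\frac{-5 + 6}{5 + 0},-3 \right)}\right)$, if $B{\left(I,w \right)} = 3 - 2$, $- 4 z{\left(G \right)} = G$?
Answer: $\frac{289}{10} \approx 28.9$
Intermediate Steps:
$z{\left(G \right)} = - \frac{G}{4}$
$q{\left(H,M \right)} = M^{2} - \frac{H}{2}$ ($q{\left(H,M \right)} = \left(- \frac{1}{4}\right) 2 H + M M = - \frac{H}{2} + M^{2} = M^{2} - \frac{H}{2}$)
$B{\left(I,w \right)} = 1$ ($B{\left(I,w \right)} = 3 - 2 = 1$)
$B{\left(3,-6 \right)} \left(20 + q{\left(\frac{-5 + 6}{5 + 0},-3 \right)}\right) = 1 \left(20 + \left(\left(-3\right)^{2} - \frac{\left(-5 + 6\right) \frac{1}{5 + 0}}{2}\right)\right) = 1 \left(20 + \left(9 - \frac{1 \cdot \frac{1}{5}}{2}\right)\right) = 1 \left(20 + \left(9 - \frac{1}{10}\right)\right) = 1 \left(20 + \frac{89}{10}\right) = 1 \cdot \frac{289}{10} = \frac{289}{10}$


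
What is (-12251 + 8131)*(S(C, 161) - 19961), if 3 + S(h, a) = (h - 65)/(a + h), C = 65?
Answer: 82251680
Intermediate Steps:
S(h, a) = -3 + (-65 + h)/(a + h) (S(h, a) = -3 + (h - 65)/(a + h) = -3 + (-65 + h)/(a + h))
(-12251 + 8131)*(S(C, 161) - 19961) = (-12251 + 8131)*((-65 - 3*161 - 2*65)/(161 + 65) - 19961) = -4120*((-65 - 483 - 130)/226 - 19961) = -4120*((1/226)*(-678) - 19961) = -4120*(-3 - 19961) = -4120*(-19964) = 82251680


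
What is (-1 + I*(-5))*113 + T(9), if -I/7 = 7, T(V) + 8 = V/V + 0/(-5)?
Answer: 27565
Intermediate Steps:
T(V) = -7 (T(V) = -8 + (V/V + 0/(-5)) = -8 + (1 + 0*(-1/5)) = -8 + (1 + 0) = -8 + 1 = -7)
I = -49 (I = -7*7 = -49)
(-1 + I*(-5))*113 + T(9) = (-1 - 49*(-5))*113 - 7 = (-1 + 245)*113 - 7 = 244*113 - 7 = 27572 - 7 = 27565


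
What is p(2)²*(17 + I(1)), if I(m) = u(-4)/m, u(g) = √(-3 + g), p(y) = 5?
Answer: 425 + 25*I*√7 ≈ 425.0 + 66.144*I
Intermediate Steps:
I(m) = I*√7/m (I(m) = √(-3 - 4)/m = √(-7)/m = (I*√7)/m = I*√7/m)
p(2)²*(17 + I(1)) = 5²*(17 + I*√7/1) = 25*(17 + I*√7*1) = 25*(17 + I*√7) = 425 + 25*I*√7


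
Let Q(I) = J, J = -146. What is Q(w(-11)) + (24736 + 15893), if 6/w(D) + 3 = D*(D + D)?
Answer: 40483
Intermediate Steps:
w(D) = 6/(-3 + 2*D**2) (w(D) = 6/(-3 + D*(D + D)) = 6/(-3 + D*(2*D)) = 6/(-3 + 2*D**2))
Q(I) = -146
Q(w(-11)) + (24736 + 15893) = -146 + (24736 + 15893) = -146 + 40629 = 40483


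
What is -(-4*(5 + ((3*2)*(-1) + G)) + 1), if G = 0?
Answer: -5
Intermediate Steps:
-(-4*(5 + ((3*2)*(-1) + G)) + 1) = -(-4*(5 + ((3*2)*(-1) + 0)) + 1) = -(-4*(5 + (6*(-1) + 0)) + 1) = -(-4*(5 + (-6 + 0)) + 1) = -(-4*(5 - 6) + 1) = -(-4*(-1) + 1) = -(4 + 1) = -1*5 = -5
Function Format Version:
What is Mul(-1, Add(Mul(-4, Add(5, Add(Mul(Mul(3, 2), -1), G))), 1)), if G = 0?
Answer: -5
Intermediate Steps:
Mul(-1, Add(Mul(-4, Add(5, Add(Mul(Mul(3, 2), -1), G))), 1)) = Mul(-1, Add(Mul(-4, Add(5, Add(Mul(Mul(3, 2), -1), 0))), 1)) = Mul(-1, Add(Mul(-4, Add(5, Add(Mul(6, -1), 0))), 1)) = Mul(-1, Add(Mul(-4, Add(5, Add(-6, 0))), 1)) = Mul(-1, Add(Mul(-4, Add(5, -6)), 1)) = Mul(-1, Add(Mul(-4, -1), 1)) = Mul(-1, Add(4, 1)) = Mul(-1, 5) = -5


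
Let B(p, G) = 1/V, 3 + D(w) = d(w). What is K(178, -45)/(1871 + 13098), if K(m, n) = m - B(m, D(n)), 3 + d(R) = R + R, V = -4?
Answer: 713/59876 ≈ 0.011908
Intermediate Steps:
d(R) = -3 + 2*R (d(R) = -3 + (R + R) = -3 + 2*R)
D(w) = -6 + 2*w (D(w) = -3 + (-3 + 2*w) = -6 + 2*w)
B(p, G) = -1/4 (B(p, G) = 1/(-4) = -1/4)
K(m, n) = 1/4 + m (K(m, n) = m - 1*(-1/4) = m + 1/4 = 1/4 + m)
K(178, -45)/(1871 + 13098) = (1/4 + 178)/(1871 + 13098) = (713/4)/14969 = (713/4)*(1/14969) = 713/59876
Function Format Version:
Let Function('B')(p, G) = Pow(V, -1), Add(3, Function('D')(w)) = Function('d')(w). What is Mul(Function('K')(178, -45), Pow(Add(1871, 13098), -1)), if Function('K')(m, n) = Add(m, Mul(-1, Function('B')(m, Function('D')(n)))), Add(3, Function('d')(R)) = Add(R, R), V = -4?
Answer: Rational(713, 59876) ≈ 0.011908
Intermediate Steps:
Function('d')(R) = Add(-3, Mul(2, R)) (Function('d')(R) = Add(-3, Add(R, R)) = Add(-3, Mul(2, R)))
Function('D')(w) = Add(-6, Mul(2, w)) (Function('D')(w) = Add(-3, Add(-3, Mul(2, w))) = Add(-6, Mul(2, w)))
Function('B')(p, G) = Rational(-1, 4) (Function('B')(p, G) = Pow(-4, -1) = Rational(-1, 4))
Function('K')(m, n) = Add(Rational(1, 4), m) (Function('K')(m, n) = Add(m, Mul(-1, Rational(-1, 4))) = Add(m, Rational(1, 4)) = Add(Rational(1, 4), m))
Mul(Function('K')(178, -45), Pow(Add(1871, 13098), -1)) = Mul(Add(Rational(1, 4), 178), Pow(Add(1871, 13098), -1)) = Mul(Rational(713, 4), Pow(14969, -1)) = Mul(Rational(713, 4), Rational(1, 14969)) = Rational(713, 59876)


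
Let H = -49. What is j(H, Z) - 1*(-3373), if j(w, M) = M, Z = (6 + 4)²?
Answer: 3473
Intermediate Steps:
Z = 100 (Z = 10² = 100)
j(H, Z) - 1*(-3373) = 100 - 1*(-3373) = 100 + 3373 = 3473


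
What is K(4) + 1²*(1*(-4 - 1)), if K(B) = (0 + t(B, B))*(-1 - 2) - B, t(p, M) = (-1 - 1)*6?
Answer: 27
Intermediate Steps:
t(p, M) = -12 (t(p, M) = -2*6 = -12)
K(B) = 36 - B (K(B) = (0 - 12)*(-1 - 2) - B = -12*(-3) - B = 36 - B)
K(4) + 1²*(1*(-4 - 1)) = (36 - 1*4) + 1²*(1*(-4 - 1)) = (36 - 4) + 1*(1*(-5)) = 32 + 1*(-5) = 32 - 5 = 27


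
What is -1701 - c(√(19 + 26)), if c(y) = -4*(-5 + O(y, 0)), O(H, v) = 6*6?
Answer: -1577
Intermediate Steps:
O(H, v) = 36
c(y) = -124 (c(y) = -4*(-5 + 36) = -4*31 = -124)
-1701 - c(√(19 + 26)) = -1701 - 1*(-124) = -1701 + 124 = -1577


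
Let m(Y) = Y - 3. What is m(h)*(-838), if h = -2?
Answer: 4190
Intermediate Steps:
m(Y) = -3 + Y
m(h)*(-838) = (-3 - 2)*(-838) = -5*(-838) = 4190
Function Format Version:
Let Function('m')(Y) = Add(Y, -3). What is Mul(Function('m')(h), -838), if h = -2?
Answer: 4190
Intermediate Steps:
Function('m')(Y) = Add(-3, Y)
Mul(Function('m')(h), -838) = Mul(Add(-3, -2), -838) = Mul(-5, -838) = 4190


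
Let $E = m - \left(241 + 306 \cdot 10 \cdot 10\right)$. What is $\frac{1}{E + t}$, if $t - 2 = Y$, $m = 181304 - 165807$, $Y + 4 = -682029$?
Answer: $- \frac{1}{697375} \approx -1.4339 \cdot 10^{-6}$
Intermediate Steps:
$Y = -682033$ ($Y = -4 - 682029 = -682033$)
$m = 15497$
$t = -682031$ ($t = 2 - 682033 = -682031$)
$E = -15344$ ($E = 15497 - \left(241 + 306 \cdot 10 \cdot 10\right) = 15497 - 30841 = -15344$)
$\frac{1}{E + t} = \frac{1}{-15344 - 682031} = \frac{1}{-697375} = - \frac{1}{697375}$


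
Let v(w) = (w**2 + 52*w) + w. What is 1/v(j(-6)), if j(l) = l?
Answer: -1/282 ≈ -0.0035461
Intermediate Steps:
v(w) = w**2 + 53*w
1/v(j(-6)) = 1/(-6*(53 - 6)) = 1/(-6*47) = 1/(-282) = -1/282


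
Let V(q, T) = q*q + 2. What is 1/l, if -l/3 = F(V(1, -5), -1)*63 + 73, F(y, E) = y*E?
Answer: 1/348 ≈ 0.0028736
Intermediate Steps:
V(q, T) = 2 + q**2 (V(q, T) = q**2 + 2 = 2 + q**2)
F(y, E) = E*y
l = 348 (l = -3*(-(2 + 1**2)*63 + 73) = -3*(-(2 + 1)*63 + 73) = -3*(-1*3*63 + 73) = -3*(-3*63 + 73) = -3*(-189 + 73) = -3*(-116) = 348)
1/l = 1/348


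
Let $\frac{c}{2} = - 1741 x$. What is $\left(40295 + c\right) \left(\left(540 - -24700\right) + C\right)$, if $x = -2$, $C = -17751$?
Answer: $353922651$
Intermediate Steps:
$c = 6964$ ($c = 2 \left(\left(-1741\right) \left(-2\right)\right) = 2 \cdot 3482 = 6964$)
$\left(40295 + c\right) \left(\left(540 - -24700\right) + C\right) = \left(40295 + 6964\right) \left(\left(540 - -24700\right) - 17751\right) = 47259 \left(\left(540 + 24700\right) - 17751\right) = 47259 \left(25240 - 17751\right) = 47259 \cdot 7489 = 353922651$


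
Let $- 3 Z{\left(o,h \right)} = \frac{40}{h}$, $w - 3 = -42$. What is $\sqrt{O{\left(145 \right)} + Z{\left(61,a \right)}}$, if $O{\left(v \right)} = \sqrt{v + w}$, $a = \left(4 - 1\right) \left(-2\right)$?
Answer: $\frac{\sqrt{20 + 9 \sqrt{106}}}{3} \approx 3.5381$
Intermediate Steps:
$w = -39$ ($w = 3 - 42 = -39$)
$a = -6$ ($a = 3 \left(-2\right) = -6$)
$Z{\left(o,h \right)} = - \frac{40}{3 h}$ ($Z{\left(o,h \right)} = - \frac{40 \frac{1}{h}}{3} = - \frac{40}{3 h}$)
$O{\left(v \right)} = \sqrt{-39 + v}$ ($O{\left(v \right)} = \sqrt{v - 39} = \sqrt{-39 + v}$)
$\sqrt{O{\left(145 \right)} + Z{\left(61,a \right)}} = \sqrt{\sqrt{-39 + 145} - \frac{40}{3 \left(-6\right)}} = \sqrt{\sqrt{106} - - \frac{20}{9}} = \sqrt{\sqrt{106} + \frac{20}{9}} = \sqrt{\frac{20}{9} + \sqrt{106}}$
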